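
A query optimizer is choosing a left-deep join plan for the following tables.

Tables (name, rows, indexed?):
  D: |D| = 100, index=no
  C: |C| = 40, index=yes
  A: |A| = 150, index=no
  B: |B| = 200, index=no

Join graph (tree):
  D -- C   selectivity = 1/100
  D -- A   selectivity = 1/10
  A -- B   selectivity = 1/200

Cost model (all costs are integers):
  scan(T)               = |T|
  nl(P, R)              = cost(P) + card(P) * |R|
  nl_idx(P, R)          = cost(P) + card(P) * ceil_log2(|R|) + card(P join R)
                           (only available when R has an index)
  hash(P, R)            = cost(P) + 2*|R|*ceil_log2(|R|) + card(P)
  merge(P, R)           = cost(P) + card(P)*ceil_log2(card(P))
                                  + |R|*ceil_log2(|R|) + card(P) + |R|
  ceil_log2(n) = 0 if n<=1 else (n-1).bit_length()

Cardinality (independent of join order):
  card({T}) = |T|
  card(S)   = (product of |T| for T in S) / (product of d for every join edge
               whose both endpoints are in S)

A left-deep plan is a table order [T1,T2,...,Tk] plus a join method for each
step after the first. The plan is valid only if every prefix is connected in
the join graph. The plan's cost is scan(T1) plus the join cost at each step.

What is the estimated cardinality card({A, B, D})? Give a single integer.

1500

Tables in S: A(150), B(200), D(100)
Edges inside S: D-A(d=10), A-B(d=200)
numerator = 150 * 200 * 100 = 3000000
denominator = 10 * 200 = 2000
card(S) = 3000000 / 2000 = 1500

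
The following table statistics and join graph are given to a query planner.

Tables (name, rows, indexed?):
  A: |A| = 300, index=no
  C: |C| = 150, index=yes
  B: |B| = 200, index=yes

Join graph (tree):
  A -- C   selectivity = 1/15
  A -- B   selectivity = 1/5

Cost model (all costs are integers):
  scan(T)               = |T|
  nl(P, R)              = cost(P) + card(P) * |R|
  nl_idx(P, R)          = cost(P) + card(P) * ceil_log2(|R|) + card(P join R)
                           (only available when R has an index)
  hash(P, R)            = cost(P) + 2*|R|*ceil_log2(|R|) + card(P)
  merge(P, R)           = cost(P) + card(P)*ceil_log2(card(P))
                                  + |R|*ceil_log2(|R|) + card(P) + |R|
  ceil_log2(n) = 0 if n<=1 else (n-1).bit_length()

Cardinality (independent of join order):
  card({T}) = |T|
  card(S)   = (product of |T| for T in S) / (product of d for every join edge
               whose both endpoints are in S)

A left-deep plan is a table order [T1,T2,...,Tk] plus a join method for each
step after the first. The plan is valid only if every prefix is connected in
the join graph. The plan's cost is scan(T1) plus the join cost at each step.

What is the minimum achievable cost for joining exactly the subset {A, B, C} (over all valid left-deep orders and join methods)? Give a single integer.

Selinger DP over subsets of {A,B,C}:
  {A}: scan cost=300, card=300
  {C}: scan cost=150, card=150
  {B}: scan cost=200, card=200
  {AC}: card=3000; try (C,hash)→3000, (A,merge)→4500, (C,merge)→4650, (C,nl_idx)→5700, (A,hash)→5700, (A,nl)→45150 …(+1); best=3000 via (C,hash)
  {AB}: card=12000; try (B,hash)→3800, (A,merge)→5000, (B,merge)→5100, (A,hash)→5800, (B,nl_idx)→14700, (A,nl)→60200 …(+1); best=3800 via (B,hash)
  {ABC}: card=120000; try (B,hash)→9200, (C,hash)→18200, (B,merge)→43800, (B,nl_idx)→147000, (C,merge)→185150, (C,nl_idx)→219800 …(+2); best=9200 via (B,hash)

9200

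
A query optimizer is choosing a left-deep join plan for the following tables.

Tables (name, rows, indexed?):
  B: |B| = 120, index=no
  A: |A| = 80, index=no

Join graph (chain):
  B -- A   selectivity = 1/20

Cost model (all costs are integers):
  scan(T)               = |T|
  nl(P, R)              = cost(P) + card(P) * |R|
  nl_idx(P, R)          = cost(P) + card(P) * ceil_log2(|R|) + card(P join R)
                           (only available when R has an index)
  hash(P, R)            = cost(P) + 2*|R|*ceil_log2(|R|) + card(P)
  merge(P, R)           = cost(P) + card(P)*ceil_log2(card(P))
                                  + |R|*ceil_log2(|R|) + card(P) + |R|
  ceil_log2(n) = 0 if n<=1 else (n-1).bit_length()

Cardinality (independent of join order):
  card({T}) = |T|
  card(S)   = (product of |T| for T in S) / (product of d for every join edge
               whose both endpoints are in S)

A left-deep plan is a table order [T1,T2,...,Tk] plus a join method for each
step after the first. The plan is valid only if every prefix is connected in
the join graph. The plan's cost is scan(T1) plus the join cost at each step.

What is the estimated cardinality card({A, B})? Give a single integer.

480

Tables in S: A(80), B(120)
Edges inside S: B-A(d=20)
numerator = 80 * 120 = 9600
denominator = 20 = 20
card(S) = 9600 / 20 = 480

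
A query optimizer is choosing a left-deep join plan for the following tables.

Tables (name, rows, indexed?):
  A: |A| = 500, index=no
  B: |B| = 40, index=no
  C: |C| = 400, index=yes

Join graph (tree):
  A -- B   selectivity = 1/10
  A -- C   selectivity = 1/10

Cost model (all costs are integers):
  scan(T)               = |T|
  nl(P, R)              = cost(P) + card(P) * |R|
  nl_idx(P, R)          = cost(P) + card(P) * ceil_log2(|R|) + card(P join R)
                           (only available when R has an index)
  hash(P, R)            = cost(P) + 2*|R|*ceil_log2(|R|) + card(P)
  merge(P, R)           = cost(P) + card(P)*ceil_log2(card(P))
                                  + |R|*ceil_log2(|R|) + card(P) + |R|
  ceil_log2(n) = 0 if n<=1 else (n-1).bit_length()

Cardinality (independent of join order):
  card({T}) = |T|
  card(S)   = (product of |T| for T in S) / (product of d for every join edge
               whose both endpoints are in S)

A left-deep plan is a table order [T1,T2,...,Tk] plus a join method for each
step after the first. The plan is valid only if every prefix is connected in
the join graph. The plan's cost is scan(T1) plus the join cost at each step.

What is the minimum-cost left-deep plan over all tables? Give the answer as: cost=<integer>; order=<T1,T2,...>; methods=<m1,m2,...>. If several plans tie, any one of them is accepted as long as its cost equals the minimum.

cost=10680; order=A,B,C; methods=hash,hash

Selinger DP (subsets sized 1..n):
  {A}: scan cost=500, card=500
  {B}: scan cost=40, card=40
  {C}: scan cost=400, card=400
  {AB}: card=2000; try (B,hash)→1480, (A,merge)→5320, (B,merge)→5780, (A,hash)→9080, (A,nl)→20040, (B,nl)→20500; best=1480 via (B,hash)
  {AC}: card=20000; try (C,hash)→8200, (A,merge)→9400, (C,merge)→9500, (A,hash)→9800, (C,nl_idx)→25000, (A,nl)→200400 …(+1); best=8200 via (C,hash)
  {ABC}: card=80000; try (C,hash)→10680, (B,hash)→28680, (C,merge)→29480, (C,nl_idx)→99480, (B,merge)→328480, (C,nl)→801480 …(+1); best=10680 via (C,hash)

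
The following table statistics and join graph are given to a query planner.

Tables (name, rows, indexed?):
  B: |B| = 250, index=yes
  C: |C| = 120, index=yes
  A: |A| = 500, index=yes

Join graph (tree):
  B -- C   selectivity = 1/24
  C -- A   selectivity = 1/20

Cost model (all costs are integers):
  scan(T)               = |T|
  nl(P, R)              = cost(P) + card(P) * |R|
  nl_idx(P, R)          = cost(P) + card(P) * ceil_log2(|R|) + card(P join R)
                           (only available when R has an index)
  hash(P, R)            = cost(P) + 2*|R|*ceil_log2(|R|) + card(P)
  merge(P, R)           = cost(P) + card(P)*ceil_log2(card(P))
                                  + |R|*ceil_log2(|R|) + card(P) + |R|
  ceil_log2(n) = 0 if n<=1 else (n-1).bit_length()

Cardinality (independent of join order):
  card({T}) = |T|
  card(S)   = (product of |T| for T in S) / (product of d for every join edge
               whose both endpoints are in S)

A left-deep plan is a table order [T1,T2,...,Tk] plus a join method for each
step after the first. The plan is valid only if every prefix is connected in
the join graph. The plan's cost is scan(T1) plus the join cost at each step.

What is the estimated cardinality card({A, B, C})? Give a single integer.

31250

Tables in S: A(500), B(250), C(120)
Edges inside S: B-C(d=24), C-A(d=20)
numerator = 500 * 250 * 120 = 15000000
denominator = 24 * 20 = 480
card(S) = 15000000 / 480 = 31250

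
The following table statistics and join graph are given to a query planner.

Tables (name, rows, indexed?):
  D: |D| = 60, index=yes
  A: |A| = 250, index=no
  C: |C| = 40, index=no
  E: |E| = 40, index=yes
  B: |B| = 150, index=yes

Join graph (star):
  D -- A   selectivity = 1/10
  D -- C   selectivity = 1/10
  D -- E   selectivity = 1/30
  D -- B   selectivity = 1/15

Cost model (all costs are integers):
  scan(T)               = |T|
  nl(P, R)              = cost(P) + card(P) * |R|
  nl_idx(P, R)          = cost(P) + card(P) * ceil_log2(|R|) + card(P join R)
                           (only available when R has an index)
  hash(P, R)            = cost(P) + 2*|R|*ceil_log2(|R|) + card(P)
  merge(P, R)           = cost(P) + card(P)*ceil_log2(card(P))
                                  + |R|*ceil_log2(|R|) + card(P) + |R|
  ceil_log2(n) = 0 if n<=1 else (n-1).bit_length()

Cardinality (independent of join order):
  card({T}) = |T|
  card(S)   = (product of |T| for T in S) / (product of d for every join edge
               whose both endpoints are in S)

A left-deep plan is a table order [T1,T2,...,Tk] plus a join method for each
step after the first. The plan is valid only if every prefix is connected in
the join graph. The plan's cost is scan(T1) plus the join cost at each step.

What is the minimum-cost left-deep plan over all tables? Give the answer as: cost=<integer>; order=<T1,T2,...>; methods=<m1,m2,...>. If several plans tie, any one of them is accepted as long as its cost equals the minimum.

cost=10280; order=E,D,B,C,A; methods=nl_idx,nl_idx,hash,hash

Selinger DP (subsets sized 1..n):
  {D}: scan cost=60, card=60
  {A}: scan cost=250, card=250
  {C}: scan cost=40, card=40
  {E}: scan cost=40, card=40
  {B}: scan cost=150, card=150
  {AD}: card=1500; try (D,hash)→1220, (A,merge)→2730, (D,merge)→2920, (D,nl_idx)→3250, (A,hash)→4120, (A,nl)→15060 …(+1); best=1220 via (D,hash)
  {CD}: card=240; try (D,nl_idx)→520, (C,hash)→600, (D,merge)→740, (C,merge)→760, (D,hash)→800, (D,nl)→2440 …(+1); best=520 via (D,nl_idx)
  {DE}: card=80; try (D,nl_idx)→360, (E,nl_idx)→500, (E,hash)→600, (D,merge)→740, (E,merge)→760, (D,hash)→800 …(+2); best=360 via (D,nl_idx)
  {BD}: card=600; try (D,hash)→1020, (B,nl_idx)→1140, (D,nl_idx)→1650, (B,merge)→1830, (D,merge)→1920, (B,hash)→2520 …(+2); best=1020 via (D,hash)
  {ACD}: card=6000; try (C,hash)→3200, (A,hash)→4760, (A,merge)→4930, (C,merge)→19500, (A,nl)→60520, (C,nl)→61220; best=3200 via (C,hash)
  {ADE}: card=2000; try (E,hash)→3200, (A,merge)→3250, (A,hash)→4440, (E,nl_idx)→12220, (E,merge)→19500, (A,nl)→20360 …(+1); best=3200 via (E,hash)
  {ABD}: card=15000; try (B,hash)→5120, (A,hash)→5620, (A,merge)→9870, (B,merge)→20570, (B,nl_idx)→28220, (A,nl)→151020 …(+1); best=5120 via (B,hash)
  {CDE}: card=320; try (C,hash)→920, (E,hash)→1240, (C,merge)→1280, (E,nl_idx)→2280, (E,merge)→2960, (C,nl)→3560 …(+1); best=920 via (C,hash)
  {BCD}: card=2400; try (C,hash)→2100, (B,hash)→3160, (B,merge)→4030, (B,nl_idx)→4840, (C,merge)→7900, (C,nl)→25020 …(+1); best=2100 via (C,hash)
  {BDE}: card=800; try (B,nl_idx)→1800, (E,hash)→2100, (B,merge)→2350, (B,hash)→2840, (E,nl_idx)→5420, (E,merge)→7900 …(+2); best=1800 via (B,nl_idx)
  {ACDE}: card=8000; try (A,hash)→5240, (C,hash)→5680, (A,merge)→6370, (E,hash)→9680, (C,merge)→27480, (E,nl_idx)→47200 …(+4); best=5240 via (A,hash)
  {ABCD}: card=60000; try (A,hash)→8500, (B,hash)→11600, (C,hash)→20600, (A,merge)→35550, (B,merge)→88550, (B,nl_idx)→111200 …(+4); best=8500 via (A,hash)
  {ABDE}: card=20000; try (A,hash)→6600, (B,hash)→7600, (A,merge)→12850, (E,hash)→20600, (B,merge)→28550, (B,nl_idx)→39200 …(+5); best=6600 via (A,hash)
  {BCDE}: card=3200; try (C,hash)→3080, (B,hash)→3640, (E,hash)→4980, (B,merge)→5470, (B,nl_idx)→6680, (C,merge)→10880 …(+5); best=3080 via (C,hash)
  {ABCDE}: card=80000; try (A,hash)→10280, (B,hash)→15640, (C,hash)→27080, (A,merge)→46930, (E,hash)→68980, (B,merge)→118590 …(+8); best=10280 via (A,hash)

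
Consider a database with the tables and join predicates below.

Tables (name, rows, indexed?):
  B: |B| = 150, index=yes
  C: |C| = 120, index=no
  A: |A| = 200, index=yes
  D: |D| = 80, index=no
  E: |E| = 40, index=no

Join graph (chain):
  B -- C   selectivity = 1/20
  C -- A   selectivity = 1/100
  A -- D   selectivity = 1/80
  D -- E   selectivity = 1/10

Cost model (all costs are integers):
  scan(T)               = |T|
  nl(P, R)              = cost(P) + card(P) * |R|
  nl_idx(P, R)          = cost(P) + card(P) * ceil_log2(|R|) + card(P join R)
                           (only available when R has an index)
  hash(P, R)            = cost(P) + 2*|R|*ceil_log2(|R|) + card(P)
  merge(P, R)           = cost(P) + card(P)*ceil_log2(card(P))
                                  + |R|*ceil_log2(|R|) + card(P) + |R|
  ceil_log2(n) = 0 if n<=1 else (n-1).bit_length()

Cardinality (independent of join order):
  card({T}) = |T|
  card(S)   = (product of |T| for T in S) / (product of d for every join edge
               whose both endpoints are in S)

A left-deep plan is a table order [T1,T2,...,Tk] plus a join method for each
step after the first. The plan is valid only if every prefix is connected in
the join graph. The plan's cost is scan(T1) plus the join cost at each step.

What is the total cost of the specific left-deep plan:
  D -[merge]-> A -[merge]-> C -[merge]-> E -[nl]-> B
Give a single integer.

step 1: scan D: cost=80, card=80
step 2: join A via merge
    card(P join A) = 80*200/(80) = 200
    cost = 80 + 80*7 + 200*8 + 80 + 200 = 2520
step 3: join C via merge
    card(P join C) = 200*120/(100) = 240
    cost = 2520 + 200*8 + 120*7 + 200 + 120 = 5280
step 4: join E via merge
    card(P join E) = 240*40/(10) = 960
    cost = 5280 + 240*8 + 40*6 + 240 + 40 = 7720
step 5: join B via nl
    card(P join B) = 960*150/(20) = 7200
    cost = 7720 + 960*150 = 151720

151720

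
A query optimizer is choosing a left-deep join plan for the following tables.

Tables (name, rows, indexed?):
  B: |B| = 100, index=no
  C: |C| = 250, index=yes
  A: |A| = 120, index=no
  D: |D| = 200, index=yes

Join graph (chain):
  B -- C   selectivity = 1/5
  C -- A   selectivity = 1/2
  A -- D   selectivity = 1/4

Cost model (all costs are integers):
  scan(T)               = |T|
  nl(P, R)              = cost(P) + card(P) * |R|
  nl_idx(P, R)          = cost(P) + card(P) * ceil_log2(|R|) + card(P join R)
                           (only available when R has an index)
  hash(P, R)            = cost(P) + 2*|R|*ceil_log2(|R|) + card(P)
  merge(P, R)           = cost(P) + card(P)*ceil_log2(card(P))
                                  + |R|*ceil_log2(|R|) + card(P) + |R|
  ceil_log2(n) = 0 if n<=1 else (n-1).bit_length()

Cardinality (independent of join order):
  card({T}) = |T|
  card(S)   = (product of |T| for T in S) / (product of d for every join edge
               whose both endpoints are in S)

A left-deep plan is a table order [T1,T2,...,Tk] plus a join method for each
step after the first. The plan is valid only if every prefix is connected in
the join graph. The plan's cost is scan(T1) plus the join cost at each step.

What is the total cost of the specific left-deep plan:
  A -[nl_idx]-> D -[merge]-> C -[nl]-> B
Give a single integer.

75093330

step 1: scan A: cost=120, card=120
step 2: join D via nl_idx
    card(P join D) = 120*200/(4) = 6000
    cost = 120 + 120*8 + 6000 = 7080
step 3: join C via merge
    card(P join C) = 6000*250/(2) = 750000
    cost = 7080 + 6000*13 + 250*8 + 6000 + 250 = 93330
step 4: join B via nl
    card(P join B) = 750000*100/(5) = 15000000
    cost = 93330 + 750000*100 = 75093330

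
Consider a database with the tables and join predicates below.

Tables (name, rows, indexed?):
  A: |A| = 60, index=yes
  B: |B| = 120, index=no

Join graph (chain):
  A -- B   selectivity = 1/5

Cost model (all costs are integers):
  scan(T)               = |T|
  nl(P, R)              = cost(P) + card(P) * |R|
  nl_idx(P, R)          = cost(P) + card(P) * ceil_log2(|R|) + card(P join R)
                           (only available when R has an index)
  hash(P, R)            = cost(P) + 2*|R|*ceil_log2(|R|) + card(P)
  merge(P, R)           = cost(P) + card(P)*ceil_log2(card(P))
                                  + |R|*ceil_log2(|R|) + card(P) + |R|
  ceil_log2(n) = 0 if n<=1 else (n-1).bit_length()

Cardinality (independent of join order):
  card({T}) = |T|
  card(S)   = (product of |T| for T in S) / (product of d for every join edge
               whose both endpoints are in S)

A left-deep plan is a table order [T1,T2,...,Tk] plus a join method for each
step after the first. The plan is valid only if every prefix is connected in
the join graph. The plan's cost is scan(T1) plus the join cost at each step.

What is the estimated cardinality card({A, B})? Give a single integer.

Tables in S: A(60), B(120)
Edges inside S: A-B(d=5)
numerator = 60 * 120 = 7200
denominator = 5 = 5
card(S) = 7200 / 5 = 1440

1440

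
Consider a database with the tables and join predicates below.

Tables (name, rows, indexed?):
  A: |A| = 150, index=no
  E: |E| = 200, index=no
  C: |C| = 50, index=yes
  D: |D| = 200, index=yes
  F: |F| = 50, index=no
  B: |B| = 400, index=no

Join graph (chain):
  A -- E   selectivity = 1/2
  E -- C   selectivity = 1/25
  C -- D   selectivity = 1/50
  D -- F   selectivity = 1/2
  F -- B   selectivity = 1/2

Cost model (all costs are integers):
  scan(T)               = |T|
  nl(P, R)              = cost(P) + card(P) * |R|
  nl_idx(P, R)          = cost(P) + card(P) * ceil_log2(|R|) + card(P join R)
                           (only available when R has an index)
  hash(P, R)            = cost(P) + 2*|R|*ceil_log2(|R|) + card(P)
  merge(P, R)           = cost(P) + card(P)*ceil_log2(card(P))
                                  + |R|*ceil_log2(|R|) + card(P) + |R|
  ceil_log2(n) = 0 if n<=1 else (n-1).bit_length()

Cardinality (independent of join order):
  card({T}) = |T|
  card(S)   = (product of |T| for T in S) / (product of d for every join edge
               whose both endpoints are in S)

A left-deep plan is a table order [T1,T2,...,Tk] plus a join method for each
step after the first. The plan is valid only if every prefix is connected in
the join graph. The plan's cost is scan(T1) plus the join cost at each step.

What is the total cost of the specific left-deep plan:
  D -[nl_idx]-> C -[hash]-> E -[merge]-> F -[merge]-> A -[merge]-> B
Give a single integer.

step 1: scan D: cost=200, card=200
step 2: join C via nl_idx
    card(P join C) = 200*50/(50) = 200
    cost = 200 + 200*6 + 200 = 1600
step 3: join E via hash
    card(P join E) = 200*200/(25) = 1600
    cost = 1600 + 2*200*8 + 200 = 5000
step 4: join F via merge
    card(P join F) = 1600*50/(2) = 40000
    cost = 5000 + 1600*11 + 50*6 + 1600 + 50 = 24550
step 5: join A via merge
    card(P join A) = 40000*150/(2) = 3000000
    cost = 24550 + 40000*16 + 150*8 + 40000 + 150 = 705900
step 6: join B via merge
    card(P join B) = 3000000*400/(2) = 600000000
    cost = 705900 + 3000000*22 + 400*9 + 3000000 + 400 = 69709900

69709900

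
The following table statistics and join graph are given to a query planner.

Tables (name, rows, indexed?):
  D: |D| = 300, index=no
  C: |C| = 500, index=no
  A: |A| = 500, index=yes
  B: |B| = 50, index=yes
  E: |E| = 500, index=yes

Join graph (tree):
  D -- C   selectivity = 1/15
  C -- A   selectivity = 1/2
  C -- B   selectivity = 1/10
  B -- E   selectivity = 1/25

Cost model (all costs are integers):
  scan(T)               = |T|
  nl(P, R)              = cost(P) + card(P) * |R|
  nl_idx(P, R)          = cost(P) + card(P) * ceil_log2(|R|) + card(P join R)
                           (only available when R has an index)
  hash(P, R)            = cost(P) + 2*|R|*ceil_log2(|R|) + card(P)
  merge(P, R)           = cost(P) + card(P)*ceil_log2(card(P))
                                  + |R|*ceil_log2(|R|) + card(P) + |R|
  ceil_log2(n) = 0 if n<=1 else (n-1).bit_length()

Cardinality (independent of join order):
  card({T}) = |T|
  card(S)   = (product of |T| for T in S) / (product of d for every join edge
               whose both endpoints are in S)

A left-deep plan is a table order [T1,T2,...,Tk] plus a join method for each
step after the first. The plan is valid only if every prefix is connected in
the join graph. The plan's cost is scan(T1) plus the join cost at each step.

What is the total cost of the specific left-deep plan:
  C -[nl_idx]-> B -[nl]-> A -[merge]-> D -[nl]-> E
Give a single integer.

step 1: scan C: cost=500, card=500
step 2: join B via nl_idx
    card(P join B) = 500*50/(10) = 2500
    cost = 500 + 500*6 + 2500 = 6000
step 3: join A via nl
    card(P join A) = 2500*500/(2) = 625000
    cost = 6000 + 2500*500 = 1256000
step 4: join D via merge
    card(P join D) = 625000*300/(15) = 12500000
    cost = 1256000 + 625000*20 + 300*9 + 625000 + 300 = 14384000
step 5: join E via nl
    card(P join E) = 12500000*500/(25) = 250000000
    cost = 14384000 + 12500000*500 = 6264384000

6264384000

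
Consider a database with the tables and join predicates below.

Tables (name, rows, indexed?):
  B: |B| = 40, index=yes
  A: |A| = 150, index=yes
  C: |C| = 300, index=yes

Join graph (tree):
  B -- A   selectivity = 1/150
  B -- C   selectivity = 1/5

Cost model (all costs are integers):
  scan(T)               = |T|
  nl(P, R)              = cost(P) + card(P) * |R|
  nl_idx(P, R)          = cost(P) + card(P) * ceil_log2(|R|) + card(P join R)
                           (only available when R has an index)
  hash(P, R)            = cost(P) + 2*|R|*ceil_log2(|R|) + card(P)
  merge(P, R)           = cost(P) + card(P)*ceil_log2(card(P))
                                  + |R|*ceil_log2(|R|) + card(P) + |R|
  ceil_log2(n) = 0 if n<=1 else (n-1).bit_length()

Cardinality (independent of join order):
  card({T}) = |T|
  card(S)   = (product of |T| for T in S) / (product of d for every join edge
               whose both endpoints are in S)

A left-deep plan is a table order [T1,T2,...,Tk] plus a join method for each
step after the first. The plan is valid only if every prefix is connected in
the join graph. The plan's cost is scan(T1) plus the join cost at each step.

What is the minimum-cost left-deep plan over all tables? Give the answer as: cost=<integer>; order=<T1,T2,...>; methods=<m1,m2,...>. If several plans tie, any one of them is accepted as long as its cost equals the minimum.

cost=3160; order=B,A,C; methods=nl_idx,nl_idx

Selinger DP (subsets sized 1..n):
  {B}: scan cost=40, card=40
  {A}: scan cost=150, card=150
  {C}: scan cost=300, card=300
  {AB}: card=40; try (A,nl_idx)→400, (B,hash)→780, (B,nl_idx)→1090, (A,merge)→1670, (B,merge)→1780, (A,hash)→2480 …(+2); best=400 via (A,nl_idx)
  {BC}: card=2400; try (B,hash)→1080, (C,nl_idx)→2800, (C,merge)→3320, (B,merge)→3580, (B,nl_idx)→4500, (C,hash)→5480 …(+2); best=1080 via (B,hash)
  {ABC}: card=2400; try (C,nl_idx)→3160, (C,merge)→3680, (C,hash)→5840, (A,hash)→5880, (C,nl)→12400, (A,nl_idx)→22680 …(+2); best=3160 via (C,nl_idx)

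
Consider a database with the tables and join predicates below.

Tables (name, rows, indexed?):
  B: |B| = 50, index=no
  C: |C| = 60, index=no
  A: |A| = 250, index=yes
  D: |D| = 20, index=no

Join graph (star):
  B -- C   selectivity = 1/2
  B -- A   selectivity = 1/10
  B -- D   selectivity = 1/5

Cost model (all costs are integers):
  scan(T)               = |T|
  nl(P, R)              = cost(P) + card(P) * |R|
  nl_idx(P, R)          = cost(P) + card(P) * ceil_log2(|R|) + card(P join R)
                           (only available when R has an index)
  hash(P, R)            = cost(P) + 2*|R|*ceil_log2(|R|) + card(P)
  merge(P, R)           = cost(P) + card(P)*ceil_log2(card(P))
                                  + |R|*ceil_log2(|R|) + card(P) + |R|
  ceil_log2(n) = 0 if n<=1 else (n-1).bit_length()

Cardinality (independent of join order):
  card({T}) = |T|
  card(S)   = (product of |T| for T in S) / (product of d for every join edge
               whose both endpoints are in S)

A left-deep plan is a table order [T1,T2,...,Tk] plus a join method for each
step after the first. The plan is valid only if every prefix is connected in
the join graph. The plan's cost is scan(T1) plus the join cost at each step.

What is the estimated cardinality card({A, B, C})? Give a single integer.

37500

Tables in S: A(250), B(50), C(60)
Edges inside S: B-C(d=2), B-A(d=10)
numerator = 250 * 50 * 60 = 750000
denominator = 2 * 10 = 20
card(S) = 750000 / 20 = 37500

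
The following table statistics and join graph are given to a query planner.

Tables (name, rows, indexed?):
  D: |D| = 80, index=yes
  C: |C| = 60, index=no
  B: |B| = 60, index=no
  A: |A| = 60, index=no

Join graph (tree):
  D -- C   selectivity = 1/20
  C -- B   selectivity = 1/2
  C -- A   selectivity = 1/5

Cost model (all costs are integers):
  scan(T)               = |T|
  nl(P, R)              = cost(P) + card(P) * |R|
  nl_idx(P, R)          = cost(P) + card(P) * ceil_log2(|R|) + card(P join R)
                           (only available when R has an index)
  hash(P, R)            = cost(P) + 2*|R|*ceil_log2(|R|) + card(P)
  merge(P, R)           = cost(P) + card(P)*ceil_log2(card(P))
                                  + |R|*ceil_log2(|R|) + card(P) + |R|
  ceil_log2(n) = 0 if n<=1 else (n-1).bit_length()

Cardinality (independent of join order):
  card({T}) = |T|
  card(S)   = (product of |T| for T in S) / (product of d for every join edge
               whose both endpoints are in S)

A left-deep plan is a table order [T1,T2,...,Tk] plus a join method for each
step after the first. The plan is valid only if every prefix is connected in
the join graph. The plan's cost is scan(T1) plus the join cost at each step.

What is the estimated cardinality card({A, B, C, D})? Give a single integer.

86400

Tables in S: A(60), B(60), C(60), D(80)
Edges inside S: D-C(d=20), C-B(d=2), C-A(d=5)
numerator = 60 * 60 * 60 * 80 = 17280000
denominator = 20 * 2 * 5 = 200
card(S) = 17280000 / 200 = 86400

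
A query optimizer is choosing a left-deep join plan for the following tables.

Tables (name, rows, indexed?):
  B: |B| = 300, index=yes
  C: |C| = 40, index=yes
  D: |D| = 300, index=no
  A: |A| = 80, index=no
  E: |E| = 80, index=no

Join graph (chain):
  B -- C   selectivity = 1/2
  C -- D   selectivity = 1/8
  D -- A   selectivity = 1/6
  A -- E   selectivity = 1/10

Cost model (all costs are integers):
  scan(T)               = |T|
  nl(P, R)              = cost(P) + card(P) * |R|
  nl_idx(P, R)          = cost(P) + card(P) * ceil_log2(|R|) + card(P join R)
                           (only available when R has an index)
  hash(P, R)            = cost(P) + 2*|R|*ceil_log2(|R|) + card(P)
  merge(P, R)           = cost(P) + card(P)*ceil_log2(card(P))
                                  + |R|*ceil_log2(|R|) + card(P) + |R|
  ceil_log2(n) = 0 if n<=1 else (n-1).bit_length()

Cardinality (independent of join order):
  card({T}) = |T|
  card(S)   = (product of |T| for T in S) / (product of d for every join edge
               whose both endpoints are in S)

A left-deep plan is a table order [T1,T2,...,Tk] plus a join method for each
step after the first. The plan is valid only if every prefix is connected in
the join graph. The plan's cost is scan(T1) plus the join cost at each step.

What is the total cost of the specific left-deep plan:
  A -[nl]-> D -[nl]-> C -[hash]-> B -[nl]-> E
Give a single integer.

240209480

step 1: scan A: cost=80, card=80
step 2: join D via nl
    card(P join D) = 80*300/(6) = 4000
    cost = 80 + 80*300 = 24080
step 3: join C via nl
    card(P join C) = 4000*40/(8) = 20000
    cost = 24080 + 4000*40 = 184080
step 4: join B via hash
    card(P join B) = 20000*300/(2) = 3000000
    cost = 184080 + 2*300*9 + 20000 = 209480
step 5: join E via nl
    card(P join E) = 3000000*80/(10) = 24000000
    cost = 209480 + 3000000*80 = 240209480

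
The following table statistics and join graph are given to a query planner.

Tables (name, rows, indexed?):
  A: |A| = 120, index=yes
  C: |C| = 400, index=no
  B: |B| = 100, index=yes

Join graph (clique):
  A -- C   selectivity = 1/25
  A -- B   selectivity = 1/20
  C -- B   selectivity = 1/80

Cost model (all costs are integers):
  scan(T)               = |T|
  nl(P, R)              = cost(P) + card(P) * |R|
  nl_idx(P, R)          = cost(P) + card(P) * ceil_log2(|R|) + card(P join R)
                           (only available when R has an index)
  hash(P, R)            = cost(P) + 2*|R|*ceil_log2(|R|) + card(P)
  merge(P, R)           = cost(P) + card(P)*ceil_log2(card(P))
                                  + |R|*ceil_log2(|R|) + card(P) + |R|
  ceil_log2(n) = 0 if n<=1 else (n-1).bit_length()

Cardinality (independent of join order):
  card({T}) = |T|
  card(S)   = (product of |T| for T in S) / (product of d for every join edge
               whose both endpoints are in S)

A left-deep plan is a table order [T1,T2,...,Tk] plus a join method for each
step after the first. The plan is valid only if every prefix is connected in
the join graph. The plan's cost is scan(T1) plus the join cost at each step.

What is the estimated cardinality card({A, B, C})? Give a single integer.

Tables in S: A(120), B(100), C(400)
Edges inside S: A-C(d=25), A-B(d=20), C-B(d=80)
numerator = 120 * 100 * 400 = 4800000
denominator = 25 * 20 * 80 = 40000
card(S) = 4800000 / 40000 = 120

120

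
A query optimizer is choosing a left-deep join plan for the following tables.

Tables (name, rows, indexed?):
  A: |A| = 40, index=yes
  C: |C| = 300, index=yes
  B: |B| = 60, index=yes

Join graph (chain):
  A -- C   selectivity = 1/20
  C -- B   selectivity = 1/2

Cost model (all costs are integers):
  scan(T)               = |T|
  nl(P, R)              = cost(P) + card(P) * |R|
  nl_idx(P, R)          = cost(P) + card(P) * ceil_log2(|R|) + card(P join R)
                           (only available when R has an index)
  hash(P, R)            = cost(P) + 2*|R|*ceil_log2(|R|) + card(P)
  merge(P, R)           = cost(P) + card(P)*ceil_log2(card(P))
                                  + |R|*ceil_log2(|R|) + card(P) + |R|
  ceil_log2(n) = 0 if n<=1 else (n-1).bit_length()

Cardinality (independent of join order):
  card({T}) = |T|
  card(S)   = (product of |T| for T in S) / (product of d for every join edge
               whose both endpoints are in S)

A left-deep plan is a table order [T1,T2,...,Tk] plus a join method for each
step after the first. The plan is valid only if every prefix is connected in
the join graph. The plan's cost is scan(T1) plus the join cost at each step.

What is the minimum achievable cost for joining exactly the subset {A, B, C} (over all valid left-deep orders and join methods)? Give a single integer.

2320

Selinger DP over subsets of {A,B,C}:
  {A}: scan cost=40, card=40
  {C}: scan cost=300, card=300
  {B}: scan cost=60, card=60
  {AC}: card=600; try (C,nl_idx)→1000, (A,hash)→1080, (A,nl_idx)→2700, (C,merge)→3320, (A,merge)→3580, (C,hash)→5480 …(+2); best=1000 via (C,nl_idx)
  {BC}: card=9000; try (B,hash)→1320, (C,merge)→3480, (B,merge)→3720, (C,hash)→5520, (C,nl_idx)→9600, (B,nl_idx)→11100 …(+2); best=1320 via (B,hash)
  {ABC}: card=18000; try (B,hash)→2320, (B,merge)→8020, (A,hash)→10800, (B,nl_idx)→22600, (B,nl)→37000, (A,nl_idx)→73320 …(+2); best=2320 via (B,hash)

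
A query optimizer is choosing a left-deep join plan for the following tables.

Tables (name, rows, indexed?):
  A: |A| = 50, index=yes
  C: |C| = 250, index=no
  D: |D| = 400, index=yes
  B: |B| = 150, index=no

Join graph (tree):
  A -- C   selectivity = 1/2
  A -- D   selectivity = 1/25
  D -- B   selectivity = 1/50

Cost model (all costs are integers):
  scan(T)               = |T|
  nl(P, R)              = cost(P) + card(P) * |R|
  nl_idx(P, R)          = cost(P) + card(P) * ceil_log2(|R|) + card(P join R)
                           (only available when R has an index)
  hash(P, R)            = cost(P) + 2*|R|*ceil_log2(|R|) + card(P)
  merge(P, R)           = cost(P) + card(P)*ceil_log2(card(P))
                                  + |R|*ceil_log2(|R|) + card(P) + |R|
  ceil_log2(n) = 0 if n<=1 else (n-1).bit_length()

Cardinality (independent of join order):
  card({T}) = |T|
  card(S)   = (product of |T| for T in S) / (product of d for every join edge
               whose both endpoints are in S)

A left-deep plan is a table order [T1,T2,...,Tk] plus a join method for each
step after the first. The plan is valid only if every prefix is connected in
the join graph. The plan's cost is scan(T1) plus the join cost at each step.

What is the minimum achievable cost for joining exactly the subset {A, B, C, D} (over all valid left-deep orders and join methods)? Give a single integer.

Selinger DP over subsets of {A,B,C,D}:
  {A}: scan cost=50, card=50
  {C}: scan cost=250, card=250
  {D}: scan cost=400, card=400
  {B}: scan cost=150, card=150
  {AC}: card=6250; try (A,hash)→1100, (C,merge)→2650, (A,merge)→2850, (C,hash)→4100, (A,nl_idx)→8000, (C,nl)→12550 …(+1); best=1100 via (A,hash)
  {AD}: card=800; try (D,nl_idx)→1300, (A,hash)→1400, (A,nl_idx)→3600, (D,merge)→4400, (A,merge)→4750, (D,hash)→7300 …(+2); best=1300 via (D,nl_idx)
  {BD}: card=1200; try (D,nl_idx)→2700, (B,hash)→3200, (D,merge)→5500, (B,merge)→5750, (D,hash)→7500, (D,nl)→60150 …(+1); best=2700 via (D,nl_idx)
  {ACD}: card=100000; try (C,hash)→6100, (C,merge)→12350, (D,hash)→14550, (D,merge)→92600, (D,nl_idx)→157350, (C,nl)→201300 …(+1); best=6100 via (C,hash)
  {ABD}: card=2400; try (B,hash)→4500, (A,hash)→4500, (B,merge)→11450, (A,nl_idx)→12300, (A,merge)→17450, (A,nl)→62700 …(+1); best=4500 via (B,hash)
  {ABCD}: card=300000; try (C,hash)→10900, (C,merge)→37950, (B,hash)→108500, (C,nl)→604500, (B,merge)→1807450, (B,nl)→15006100; best=10900 via (C,hash)

10900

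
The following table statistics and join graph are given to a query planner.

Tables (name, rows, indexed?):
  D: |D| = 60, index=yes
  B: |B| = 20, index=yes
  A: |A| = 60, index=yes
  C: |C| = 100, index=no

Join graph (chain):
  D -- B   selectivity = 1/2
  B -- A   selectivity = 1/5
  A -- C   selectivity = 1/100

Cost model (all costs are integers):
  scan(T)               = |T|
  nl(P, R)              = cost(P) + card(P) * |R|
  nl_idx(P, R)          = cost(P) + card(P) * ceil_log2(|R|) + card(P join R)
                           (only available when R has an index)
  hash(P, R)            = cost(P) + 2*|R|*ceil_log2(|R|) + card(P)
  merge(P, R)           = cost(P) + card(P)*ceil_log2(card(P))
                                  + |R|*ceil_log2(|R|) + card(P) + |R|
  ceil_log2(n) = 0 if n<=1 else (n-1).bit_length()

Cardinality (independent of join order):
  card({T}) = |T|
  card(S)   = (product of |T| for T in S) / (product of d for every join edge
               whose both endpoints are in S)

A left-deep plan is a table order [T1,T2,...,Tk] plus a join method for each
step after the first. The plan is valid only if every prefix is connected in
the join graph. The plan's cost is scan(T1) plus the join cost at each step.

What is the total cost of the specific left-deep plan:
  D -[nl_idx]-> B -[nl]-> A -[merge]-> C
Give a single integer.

step 1: scan D: cost=60, card=60
step 2: join B via nl_idx
    card(P join B) = 60*20/(2) = 600
    cost = 60 + 60*5 + 600 = 960
step 3: join A via nl
    card(P join A) = 600*60/(5) = 7200
    cost = 960 + 600*60 = 36960
step 4: join C via merge
    card(P join C) = 7200*100/(100) = 7200
    cost = 36960 + 7200*13 + 100*7 + 7200 + 100 = 138560

138560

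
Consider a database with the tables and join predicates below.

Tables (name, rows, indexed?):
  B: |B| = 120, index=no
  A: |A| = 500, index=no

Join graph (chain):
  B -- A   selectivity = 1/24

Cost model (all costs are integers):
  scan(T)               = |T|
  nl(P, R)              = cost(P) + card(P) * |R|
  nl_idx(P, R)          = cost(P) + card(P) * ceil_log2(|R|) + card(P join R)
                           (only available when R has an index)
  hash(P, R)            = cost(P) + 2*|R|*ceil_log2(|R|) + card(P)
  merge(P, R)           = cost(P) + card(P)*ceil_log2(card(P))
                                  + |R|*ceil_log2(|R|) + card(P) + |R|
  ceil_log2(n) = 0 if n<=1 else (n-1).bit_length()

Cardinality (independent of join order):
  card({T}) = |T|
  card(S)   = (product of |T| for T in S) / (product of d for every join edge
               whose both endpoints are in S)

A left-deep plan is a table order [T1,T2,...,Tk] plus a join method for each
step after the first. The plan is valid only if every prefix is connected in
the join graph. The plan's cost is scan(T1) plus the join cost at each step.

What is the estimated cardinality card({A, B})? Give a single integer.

2500

Tables in S: A(500), B(120)
Edges inside S: B-A(d=24)
numerator = 500 * 120 = 60000
denominator = 24 = 24
card(S) = 60000 / 24 = 2500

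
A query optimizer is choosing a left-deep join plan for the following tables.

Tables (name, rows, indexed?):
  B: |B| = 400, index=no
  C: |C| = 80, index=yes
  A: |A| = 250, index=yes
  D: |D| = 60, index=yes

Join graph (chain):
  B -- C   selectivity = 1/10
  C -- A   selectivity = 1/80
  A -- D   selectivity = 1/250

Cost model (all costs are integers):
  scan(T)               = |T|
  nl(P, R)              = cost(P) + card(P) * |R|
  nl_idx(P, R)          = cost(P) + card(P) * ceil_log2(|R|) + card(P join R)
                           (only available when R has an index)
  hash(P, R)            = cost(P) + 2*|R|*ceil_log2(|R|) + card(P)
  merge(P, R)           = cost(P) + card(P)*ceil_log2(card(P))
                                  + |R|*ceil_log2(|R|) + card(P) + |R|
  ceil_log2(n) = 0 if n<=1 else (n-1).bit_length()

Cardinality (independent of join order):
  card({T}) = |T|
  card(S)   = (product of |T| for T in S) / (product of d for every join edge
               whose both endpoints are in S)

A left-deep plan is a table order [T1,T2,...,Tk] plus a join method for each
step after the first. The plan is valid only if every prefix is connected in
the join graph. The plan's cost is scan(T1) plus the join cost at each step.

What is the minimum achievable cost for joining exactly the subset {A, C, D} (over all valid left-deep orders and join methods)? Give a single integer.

Selinger DP over subsets of {A,C,D}:
  {C}: scan cost=80, card=80
  {A}: scan cost=250, card=250
  {D}: scan cost=60, card=60
  {AC}: card=250; try (A,nl_idx)→970, (C,hash)→1620, (C,nl_idx)→2250, (A,merge)→2970, (C,merge)→3140, (A,hash)→4160 …(+2); best=970 via (A,nl_idx)
  {AD}: card=60; try (A,nl_idx)→600, (D,hash)→1220, (D,nl_idx)→1810, (A,merge)→2730, (D,merge)→2920, (A,hash)→4120 …(+2); best=600 via (A,nl_idx)
  {ACD}: card=60; try (C,nl_idx)→1080, (C,merge)→1660, (C,hash)→1780, (D,hash)→1940, (D,nl_idx)→2530, (D,merge)→3640 …(+2); best=1080 via (C,nl_idx)

1080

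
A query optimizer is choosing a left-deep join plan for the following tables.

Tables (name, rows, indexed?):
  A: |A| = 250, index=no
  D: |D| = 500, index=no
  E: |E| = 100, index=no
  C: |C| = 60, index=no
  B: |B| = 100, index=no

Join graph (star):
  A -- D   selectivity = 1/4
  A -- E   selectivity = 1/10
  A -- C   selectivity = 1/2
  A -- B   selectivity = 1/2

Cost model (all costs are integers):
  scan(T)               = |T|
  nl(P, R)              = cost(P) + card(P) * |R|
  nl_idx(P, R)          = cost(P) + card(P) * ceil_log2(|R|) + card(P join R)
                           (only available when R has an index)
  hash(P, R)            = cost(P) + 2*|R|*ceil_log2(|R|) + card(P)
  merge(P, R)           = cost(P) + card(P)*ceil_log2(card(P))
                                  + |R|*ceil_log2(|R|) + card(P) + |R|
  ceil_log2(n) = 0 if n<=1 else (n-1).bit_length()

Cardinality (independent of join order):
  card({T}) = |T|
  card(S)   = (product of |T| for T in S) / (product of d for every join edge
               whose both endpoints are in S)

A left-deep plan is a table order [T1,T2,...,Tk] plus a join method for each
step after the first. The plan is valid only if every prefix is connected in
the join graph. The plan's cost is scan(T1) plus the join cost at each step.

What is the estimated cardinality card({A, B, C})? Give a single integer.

375000

Tables in S: A(250), B(100), C(60)
Edges inside S: A-C(d=2), A-B(d=2)
numerator = 250 * 100 * 60 = 1500000
denominator = 2 * 2 = 4
card(S) = 1500000 / 4 = 375000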